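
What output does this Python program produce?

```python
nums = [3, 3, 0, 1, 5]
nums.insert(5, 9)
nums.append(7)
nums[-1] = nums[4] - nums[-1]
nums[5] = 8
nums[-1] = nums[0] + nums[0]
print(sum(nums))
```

26

insert 9 at 5 → [3, 3, 0, 1, 5, 9]
append 7 → [3, 3, 0, 1, 5, 9, 7]
nums[-1] = nums[4]-nums[-1] = 5-7 = -2 → [3, 3, 0, 1, 5, 9, -2]
nums[5] = 8 → [3, 3, 0, 1, 5, 8, -2]
nums[-1] = nums[0]+nums[0] = 3+3 = 6 → [3, 3, 0, 1, 5, 8, 6]
sum = 26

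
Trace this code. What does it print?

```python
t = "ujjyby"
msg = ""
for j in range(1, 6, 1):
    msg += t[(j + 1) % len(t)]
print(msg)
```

jybyu

j=1: add t[2]='j' → 'j'
j=2: add t[3]='y' → 'jy'
j=3: add t[4]='b' → 'jyb'
j=4: add t[5]='y' → 'jyby'
j=5: add t[0]='u' → 'jybyu'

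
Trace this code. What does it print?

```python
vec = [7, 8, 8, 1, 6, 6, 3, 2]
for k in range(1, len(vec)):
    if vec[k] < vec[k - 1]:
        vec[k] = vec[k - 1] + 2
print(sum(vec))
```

k=1: 8>=7, unchanged → [7, 8, 8, 1, 6, 6, 3, 2]
k=2: 8>=8, unchanged → [7, 8, 8, 1, 6, 6, 3, 2]
k=3: 1<8, vec[3] = 8+2 = 10 → [7, 8, 8, 10, 6, 6, 3, 2]
k=4: 6<10, vec[4] = 10+2 = 12 → [7, 8, 8, 10, 12, 6, 3, 2]
k=5: 6<12, vec[5] = 12+2 = 14 → [7, 8, 8, 10, 12, 14, 3, 2]
k=6: 3<14, vec[6] = 14+2 = 16 → [7, 8, 8, 10, 12, 14, 16, 2]
k=7: 2<16, vec[7] = 16+2 = 18 → [7, 8, 8, 10, 12, 14, 16, 18]
sum = 93

93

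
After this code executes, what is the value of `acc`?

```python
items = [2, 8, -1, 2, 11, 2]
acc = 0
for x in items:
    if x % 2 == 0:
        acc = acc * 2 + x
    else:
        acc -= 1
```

48

x=2: even, acc = 0*2+2 = 2
x=8: even, acc = 2*2+8 = 12
x=-1: not even, acc = 12-1 = 11
x=2: even, acc = 11*2+2 = 24
x=11: not even, acc = 24-1 = 23
x=2: even, acc = 23*2+2 = 48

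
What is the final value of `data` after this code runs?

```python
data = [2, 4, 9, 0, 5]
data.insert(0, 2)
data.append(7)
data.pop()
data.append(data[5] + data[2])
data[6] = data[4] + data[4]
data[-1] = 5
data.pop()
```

[2, 2, 4, 9, 0, 5]

insert 2 at 0 → [2, 2, 4, 9, 0, 5]
append 7 → [2, 2, 4, 9, 0, 5, 7]
pop() removes 7 → [2, 2, 4, 9, 0, 5]
append data[5]+data[2] = 5+4 = 9 → [2, 2, 4, 9, 0, 5, 9]
data[6] = data[4]+data[4] = 0+0 = 0 → [2, 2, 4, 9, 0, 5, 0]
data[-1] = 5 → [2, 2, 4, 9, 0, 5, 5]
pop() removes 5 → [2, 2, 4, 9, 0, 5]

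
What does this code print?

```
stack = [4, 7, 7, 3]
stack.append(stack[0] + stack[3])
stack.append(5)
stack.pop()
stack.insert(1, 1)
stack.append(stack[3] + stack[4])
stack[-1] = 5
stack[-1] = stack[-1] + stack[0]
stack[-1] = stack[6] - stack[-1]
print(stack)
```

append stack[0]+stack[3] = 4+3 = 7 → [4, 7, 7, 3, 7]
append 5 → [4, 7, 7, 3, 7, 5]
pop() removes 5 → [4, 7, 7, 3, 7]
insert 1 at 1 → [4, 1, 7, 7, 3, 7]
append stack[3]+stack[4] = 7+3 = 10 → [4, 1, 7, 7, 3, 7, 10]
stack[-1] = 5 → [4, 1, 7, 7, 3, 7, 5]
stack[-1] = stack[-1]+stack[0] = 5+4 = 9 → [4, 1, 7, 7, 3, 7, 9]
stack[-1] = stack[6]-stack[-1] = 9-9 = 0 → [4, 1, 7, 7, 3, 7, 0]

[4, 1, 7, 7, 3, 7, 0]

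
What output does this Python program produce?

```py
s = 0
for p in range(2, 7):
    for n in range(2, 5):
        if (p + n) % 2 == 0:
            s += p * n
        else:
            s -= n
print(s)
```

p=2,n=2: even sum, s = 0+4 = 4
p=2,n=3: odd sum, s = 4-3 = 1
p=2,n=4: even sum, s = 1+8 = 9
p=3,n=2: odd sum, s = 9-2 = 7
p=3,n=3: even sum, s = 7+9 = 16
p=3,n=4: odd sum, s = 16-4 = 12
p=4,n=2: even sum, s = 12+8 = 20
p=4,n=3: odd sum, s = 20-3 = 17
p=4,n=4: even sum, s = 17+16 = 33
p=5,n=2: odd sum, s = 33-2 = 31
p=5,n=3: even sum, s = 31+15 = 46
p=5,n=4: odd sum, s = 46-4 = 42
p=6,n=2: even sum, s = 42+12 = 54
p=6,n=3: odd sum, s = 54-3 = 51
p=6,n=4: even sum, s = 51+24 = 75

75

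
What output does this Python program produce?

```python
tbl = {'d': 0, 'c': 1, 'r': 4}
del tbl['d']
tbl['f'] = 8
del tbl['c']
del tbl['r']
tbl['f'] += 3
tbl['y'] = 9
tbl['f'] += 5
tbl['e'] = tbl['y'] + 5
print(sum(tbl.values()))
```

39

del 'd' → {'c': 1, 'r': 4}
tbl['f'] = 8 → {'c': 1, 'r': 4, 'f': 8}
del 'c' → {'r': 4, 'f': 8}
del 'r' → {'f': 8}
tbl['f'] = 8+3 = 11 → {'f': 11}
tbl['y'] = 9 → {'f': 11, 'y': 9}
tbl['f'] = 11+5 = 16 → {'f': 16, 'y': 9}
tbl['e'] = tbl['y']+5 = 14 → {'f': 16, 'y': 9, 'e': 14}
sum of values = 39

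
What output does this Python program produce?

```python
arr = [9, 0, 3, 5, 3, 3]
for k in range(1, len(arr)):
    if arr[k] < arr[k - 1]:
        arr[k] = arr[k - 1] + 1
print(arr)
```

k=1: 0<9, arr[1] = 9+1 = 10 → [9, 10, 3, 5, 3, 3]
k=2: 3<10, arr[2] = 10+1 = 11 → [9, 10, 11, 5, 3, 3]
k=3: 5<11, arr[3] = 11+1 = 12 → [9, 10, 11, 12, 3, 3]
k=4: 3<12, arr[4] = 12+1 = 13 → [9, 10, 11, 12, 13, 3]
k=5: 3<13, arr[5] = 13+1 = 14 → [9, 10, 11, 12, 13, 14]

[9, 10, 11, 12, 13, 14]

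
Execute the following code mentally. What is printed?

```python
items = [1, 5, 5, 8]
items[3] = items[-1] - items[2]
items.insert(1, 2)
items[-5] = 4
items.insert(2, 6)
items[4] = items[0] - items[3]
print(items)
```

[4, 2, 6, 5, -1, 3]

items[3] = items[-1]-items[2] = 8-5 = 3 → [1, 5, 5, 3]
insert 2 at 1 → [1, 2, 5, 5, 3]
items[-5] = 4 → [4, 2, 5, 5, 3]
insert 6 at 2 → [4, 2, 6, 5, 5, 3]
items[4] = items[0]-items[3] = 4-5 = -1 → [4, 2, 6, 5, -1, 3]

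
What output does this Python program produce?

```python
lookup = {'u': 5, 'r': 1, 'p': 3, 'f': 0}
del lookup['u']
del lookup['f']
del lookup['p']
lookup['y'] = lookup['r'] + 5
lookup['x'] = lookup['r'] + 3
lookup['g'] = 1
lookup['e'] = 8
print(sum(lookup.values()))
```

20

del 'u' → {'r': 1, 'p': 3, 'f': 0}
del 'f' → {'r': 1, 'p': 3}
del 'p' → {'r': 1}
lookup['y'] = lookup['r']+5 = 6 → {'r': 1, 'y': 6}
lookup['x'] = lookup['r']+3 = 4 → {'r': 1, 'y': 6, 'x': 4}
lookup['g'] = 1 → {'r': 1, 'y': 6, 'x': 4, 'g': 1}
lookup['e'] = 8 → {'r': 1, 'y': 6, 'x': 4, 'g': 1, 'e': 8}
sum of values = 20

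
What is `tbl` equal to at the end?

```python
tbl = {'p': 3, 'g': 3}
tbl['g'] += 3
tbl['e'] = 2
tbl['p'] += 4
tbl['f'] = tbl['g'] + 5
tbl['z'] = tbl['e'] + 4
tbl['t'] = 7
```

{'p': 7, 'g': 6, 'e': 2, 'f': 11, 'z': 6, 't': 7}

tbl['g'] = 3+3 = 6 → {'p': 3, 'g': 6}
tbl['e'] = 2 → {'p': 3, 'g': 6, 'e': 2}
tbl['p'] = 3+4 = 7 → {'p': 7, 'g': 6, 'e': 2}
tbl['f'] = tbl['g']+5 = 11 → {'p': 7, 'g': 6, 'e': 2, 'f': 11}
tbl['z'] = tbl['e']+4 = 6 → {'p': 7, 'g': 6, 'e': 2, 'f': 11, 'z': 6}
tbl['t'] = 7 → {'p': 7, 'g': 6, 'e': 2, 'f': 11, 'z': 6, 't': 7}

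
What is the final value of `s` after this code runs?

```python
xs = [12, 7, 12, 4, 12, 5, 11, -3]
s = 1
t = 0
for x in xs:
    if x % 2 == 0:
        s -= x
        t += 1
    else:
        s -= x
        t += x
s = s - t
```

-83

x=12: even, s = 1-12 = -11; t=1
x=7: not even, s = (-11)-7 = -18; t=8
x=12: even, s = (-18)-12 = -30; t=9
x=4: even, s = (-30)-4 = -34; t=10
x=12: even, s = (-34)-12 = -46; t=11
x=5: not even, s = (-46)-5 = -51; t=16
x=11: not even, s = (-51)-11 = -62; t=27
x=-3: not even, s = (-62)-(-3) = -59; t=24
s-t = (-59)-24 = -83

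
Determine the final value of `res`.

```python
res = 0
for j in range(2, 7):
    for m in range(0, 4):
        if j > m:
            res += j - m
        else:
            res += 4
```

63

j=2,m=0: 2>0, res = 0+2 = 2
j=2,m=1: 2>1, res = 2+1 = 3
j=2,m=2: not 2>2, res = 3+4 = 7
j=2,m=3: not 2>3, res = 7+4 = 11
j=3,m=0: 3>0, res = 11+3 = 14
j=3,m=1: 3>1, res = 14+2 = 16
j=3,m=2: 3>2, res = 16+1 = 17
j=3,m=3: not 3>3, res = 17+4 = 21
j=4,m=0: 4>0, res = 21+4 = 25
j=4,m=1: 4>1, res = 25+3 = 28
j=4,m=2: 4>2, res = 28+2 = 30
j=4,m=3: 4>3, res = 30+1 = 31
j=5,m=0: 5>0, res = 31+5 = 36
j=5,m=1: 5>1, res = 36+4 = 40
j=5,m=2: 5>2, res = 40+3 = 43
j=5,m=3: 5>3, res = 43+2 = 45
j=6,m=0: 6>0, res = 45+6 = 51
j=6,m=1: 6>1, res = 51+5 = 56
j=6,m=2: 6>2, res = 56+4 = 60
j=6,m=3: 6>3, res = 60+3 = 63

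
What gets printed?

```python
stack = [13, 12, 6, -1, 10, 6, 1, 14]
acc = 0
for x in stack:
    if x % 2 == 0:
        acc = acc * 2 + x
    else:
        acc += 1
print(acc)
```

348

x=13: not even, acc = 0+1 = 1
x=12: even, acc = 1*2+12 = 14
x=6: even, acc = 14*2+6 = 34
x=-1: not even, acc = 34+1 = 35
x=10: even, acc = 35*2+10 = 80
x=6: even, acc = 80*2+6 = 166
x=1: not even, acc = 166+1 = 167
x=14: even, acc = 167*2+14 = 348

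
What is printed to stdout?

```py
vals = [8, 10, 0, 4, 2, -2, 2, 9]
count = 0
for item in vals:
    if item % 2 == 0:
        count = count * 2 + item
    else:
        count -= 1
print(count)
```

item=8: even, count = 0*2+8 = 8
item=10: even, count = 8*2+10 = 26
item=0: even, count = 26*2+0 = 52
item=4: even, count = 52*2+4 = 108
item=2: even, count = 108*2+2 = 218
item=-2: even, count = 218*2+(-2) = 434
item=2: even, count = 434*2+2 = 870
item=9: not even, count = 870-1 = 869

869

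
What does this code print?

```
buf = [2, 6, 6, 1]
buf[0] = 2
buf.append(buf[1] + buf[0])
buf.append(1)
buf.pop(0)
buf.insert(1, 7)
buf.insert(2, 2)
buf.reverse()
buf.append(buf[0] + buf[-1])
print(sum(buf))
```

38

buf[0] = 2 → [2, 6, 6, 1]
append buf[1]+buf[0] = 6+2 = 8 → [2, 6, 6, 1, 8]
append 1 → [2, 6, 6, 1, 8, 1]
pop(0) removes 2 → [6, 6, 1, 8, 1]
insert 7 at 1 → [6, 7, 6, 1, 8, 1]
insert 2 at 2 → [6, 7, 2, 6, 1, 8, 1]
reverse → [1, 8, 1, 6, 2, 7, 6]
append buf[0]+buf[-1] = 1+6 = 7 → [1, 8, 1, 6, 2, 7, 6, 7]
sum = 38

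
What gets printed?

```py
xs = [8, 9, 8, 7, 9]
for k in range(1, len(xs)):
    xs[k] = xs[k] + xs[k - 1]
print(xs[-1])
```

41

k=1: xs[1] = 9+8 = 17 → [8, 17, 8, 7, 9]
k=2: xs[2] = 8+17 = 25 → [8, 17, 25, 7, 9]
k=3: xs[3] = 7+25 = 32 → [8, 17, 25, 32, 9]
k=4: xs[4] = 9+32 = 41 → [8, 17, 25, 32, 41]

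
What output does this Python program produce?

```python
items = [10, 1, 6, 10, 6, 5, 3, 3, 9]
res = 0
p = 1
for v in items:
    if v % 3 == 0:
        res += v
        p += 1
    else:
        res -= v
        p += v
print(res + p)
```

v=10: not %3==0, res = 0-10 = -10; p=11
v=1: not %3==0, res = (-10)-1 = -11; p=12
v=6: %3==0, res = (-11)+6 = -5; p=13
v=10: not %3==0, res = (-5)-10 = -15; p=23
v=6: %3==0, res = (-15)+6 = -9; p=24
v=5: not %3==0, res = (-9)-5 = -14; p=29
v=3: %3==0, res = (-14)+3 = -11; p=30
v=3: %3==0, res = (-11)+3 = -8; p=31
v=9: %3==0, res = (-8)+9 = 1; p=32
res+p = 1+32 = 33

33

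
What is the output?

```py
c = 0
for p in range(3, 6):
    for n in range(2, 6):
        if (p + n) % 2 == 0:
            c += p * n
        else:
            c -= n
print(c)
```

p=3,n=2: odd sum, c = 0-2 = -2
p=3,n=3: even sum, c = (-2)+9 = 7
p=3,n=4: odd sum, c = 7-4 = 3
p=3,n=5: even sum, c = 3+15 = 18
p=4,n=2: even sum, c = 18+8 = 26
p=4,n=3: odd sum, c = 26-3 = 23
p=4,n=4: even sum, c = 23+16 = 39
p=4,n=5: odd sum, c = 39-5 = 34
p=5,n=2: odd sum, c = 34-2 = 32
p=5,n=3: even sum, c = 32+15 = 47
p=5,n=4: odd sum, c = 47-4 = 43
p=5,n=5: even sum, c = 43+25 = 68

68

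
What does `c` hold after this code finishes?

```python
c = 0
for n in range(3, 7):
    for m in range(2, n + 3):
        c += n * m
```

467

n=3,m=2: c = 0+6 = 6
n=3,m=3: c = 6+9 = 15
n=3,m=4: c = 15+12 = 27
n=3,m=5: c = 27+15 = 42
n=4,m=2: c = 42+8 = 50
n=4,m=3: c = 50+12 = 62
n=4,m=4: c = 62+16 = 78
n=4,m=5: c = 78+20 = 98
n=4,m=6: c = 98+24 = 122
n=5,m=2: c = 122+10 = 132
n=5,m=3: c = 132+15 = 147
n=5,m=4: c = 147+20 = 167
n=5,m=5: c = 167+25 = 192
n=5,m=6: c = 192+30 = 222
n=5,m=7: c = 222+35 = 257
n=6,m=2: c = 257+12 = 269
n=6,m=3: c = 269+18 = 287
n=6,m=4: c = 287+24 = 311
n=6,m=5: c = 311+30 = 341
n=6,m=6: c = 341+36 = 377
n=6,m=7: c = 377+42 = 419
n=6,m=8: c = 419+48 = 467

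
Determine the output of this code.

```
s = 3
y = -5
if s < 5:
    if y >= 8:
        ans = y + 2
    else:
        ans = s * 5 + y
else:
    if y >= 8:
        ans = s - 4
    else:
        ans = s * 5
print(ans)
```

s=3, y=-5
s < 5 is True; y >= 8 is False
→ ans = s * 5 + y = 10

10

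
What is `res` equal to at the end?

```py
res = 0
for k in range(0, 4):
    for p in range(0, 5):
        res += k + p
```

k=0,p=0: res = 0+0 = 0
k=0,p=1: res = 0+1 = 1
k=0,p=2: res = 1+2 = 3
k=0,p=3: res = 3+3 = 6
k=0,p=4: res = 6+4 = 10
k=1,p=0: res = 10+1 = 11
k=1,p=1: res = 11+2 = 13
k=1,p=2: res = 13+3 = 16
k=1,p=3: res = 16+4 = 20
k=1,p=4: res = 20+5 = 25
k=2,p=0: res = 25+2 = 27
k=2,p=1: res = 27+3 = 30
k=2,p=2: res = 30+4 = 34
k=2,p=3: res = 34+5 = 39
k=2,p=4: res = 39+6 = 45
k=3,p=0: res = 45+3 = 48
k=3,p=1: res = 48+4 = 52
k=3,p=2: res = 52+5 = 57
k=3,p=3: res = 57+6 = 63
k=3,p=4: res = 63+7 = 70

70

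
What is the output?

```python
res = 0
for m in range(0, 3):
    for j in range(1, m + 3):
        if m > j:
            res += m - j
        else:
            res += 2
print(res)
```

17

m=0,j=1: not 0>1, res = 0+2 = 2
m=0,j=2: not 0>2, res = 2+2 = 4
m=1,j=1: not 1>1, res = 4+2 = 6
m=1,j=2: not 1>2, res = 6+2 = 8
m=1,j=3: not 1>3, res = 8+2 = 10
m=2,j=1: 2>1, res = 10+1 = 11
m=2,j=2: not 2>2, res = 11+2 = 13
m=2,j=3: not 2>3, res = 13+2 = 15
m=2,j=4: not 2>4, res = 15+2 = 17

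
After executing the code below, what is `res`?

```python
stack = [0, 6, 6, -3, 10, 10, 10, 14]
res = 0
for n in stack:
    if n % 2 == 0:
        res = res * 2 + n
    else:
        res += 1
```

458

n=0: even, res = 0*2+0 = 0
n=6: even, res = 0*2+6 = 6
n=6: even, res = 6*2+6 = 18
n=-3: not even, res = 18+1 = 19
n=10: even, res = 19*2+10 = 48
n=10: even, res = 48*2+10 = 106
n=10: even, res = 106*2+10 = 222
n=14: even, res = 222*2+14 = 458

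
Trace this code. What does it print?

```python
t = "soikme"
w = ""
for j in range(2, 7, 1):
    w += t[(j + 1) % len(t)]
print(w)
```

j=2: add t[3]='k' → 'k'
j=3: add t[4]='m' → 'km'
j=4: add t[5]='e' → 'kme'
j=5: add t[0]='s' → 'kmes'
j=6: add t[1]='o' → 'kmeso'

kmeso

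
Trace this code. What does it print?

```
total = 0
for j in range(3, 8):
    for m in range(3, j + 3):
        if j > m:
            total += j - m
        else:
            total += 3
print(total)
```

j=3,m=3: not 3>3, total = 0+3 = 3
j=3,m=4: not 3>4, total = 3+3 = 6
j=3,m=5: not 3>5, total = 6+3 = 9
j=4,m=3: 4>3, total = 9+1 = 10
j=4,m=4: not 4>4, total = 10+3 = 13
j=4,m=5: not 4>5, total = 13+3 = 16
j=4,m=6: not 4>6, total = 16+3 = 19
j=5,m=3: 5>3, total = 19+2 = 21
j=5,m=4: 5>4, total = 21+1 = 22
j=5,m=5: not 5>5, total = 22+3 = 25
j=5,m=6: not 5>6, total = 25+3 = 28
j=5,m=7: not 5>7, total = 28+3 = 31
j=6,m=3: 6>3, total = 31+3 = 34
j=6,m=4: 6>4, total = 34+2 = 36
j=6,m=5: 6>5, total = 36+1 = 37
j=6,m=6: not 6>6, total = 37+3 = 40
j=6,m=7: not 6>7, total = 40+3 = 43
j=6,m=8: not 6>8, total = 43+3 = 46
j=7,m=3: 7>3, total = 46+4 = 50
j=7,m=4: 7>4, total = 50+3 = 53
j=7,m=5: 7>5, total = 53+2 = 55
j=7,m=6: 7>6, total = 55+1 = 56
j=7,m=7: not 7>7, total = 56+3 = 59
j=7,m=8: not 7>8, total = 59+3 = 62
j=7,m=9: not 7>9, total = 62+3 = 65

65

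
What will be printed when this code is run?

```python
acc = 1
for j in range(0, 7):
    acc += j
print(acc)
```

22

j=0: acc = 1+0 = 1
j=1: acc = 1+1 = 2
j=2: acc = 2+2 = 4
j=3: acc = 4+3 = 7
j=4: acc = 7+4 = 11
j=5: acc = 11+5 = 16
j=6: acc = 16+6 = 22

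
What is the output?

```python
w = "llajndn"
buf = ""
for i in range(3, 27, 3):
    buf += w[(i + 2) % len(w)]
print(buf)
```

dlnljnad

i=3: add w[5]='d' → 'd'
i=6: add w[1]='l' → 'dl'
i=9: add w[4]='n' → 'dln'
i=12: add w[0]='l' → 'dlnl'
i=15: add w[3]='j' → 'dlnlj'
i=18: add w[6]='n' → 'dlnljn'
i=21: add w[2]='a' → 'dlnljna'
i=24: add w[5]='d' → 'dlnljnad'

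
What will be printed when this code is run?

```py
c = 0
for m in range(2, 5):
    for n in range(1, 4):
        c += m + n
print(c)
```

45

m=2,n=1: c = 0+3 = 3
m=2,n=2: c = 3+4 = 7
m=2,n=3: c = 7+5 = 12
m=3,n=1: c = 12+4 = 16
m=3,n=2: c = 16+5 = 21
m=3,n=3: c = 21+6 = 27
m=4,n=1: c = 27+5 = 32
m=4,n=2: c = 32+6 = 38
m=4,n=3: c = 38+7 = 45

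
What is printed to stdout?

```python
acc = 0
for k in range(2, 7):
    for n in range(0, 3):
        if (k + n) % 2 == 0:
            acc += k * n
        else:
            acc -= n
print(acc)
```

25

k=2,n=0: even sum, acc = 0+0 = 0
k=2,n=1: odd sum, acc = 0-1 = -1
k=2,n=2: even sum, acc = (-1)+4 = 3
k=3,n=0: odd sum, acc = 3-0 = 3
k=3,n=1: even sum, acc = 3+3 = 6
k=3,n=2: odd sum, acc = 6-2 = 4
k=4,n=0: even sum, acc = 4+0 = 4
k=4,n=1: odd sum, acc = 4-1 = 3
k=4,n=2: even sum, acc = 3+8 = 11
k=5,n=0: odd sum, acc = 11-0 = 11
k=5,n=1: even sum, acc = 11+5 = 16
k=5,n=2: odd sum, acc = 16-2 = 14
k=6,n=0: even sum, acc = 14+0 = 14
k=6,n=1: odd sum, acc = 14-1 = 13
k=6,n=2: even sum, acc = 13+12 = 25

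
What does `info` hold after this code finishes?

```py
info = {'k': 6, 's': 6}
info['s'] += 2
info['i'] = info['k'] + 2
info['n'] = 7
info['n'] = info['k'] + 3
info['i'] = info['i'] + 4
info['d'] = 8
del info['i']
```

info['s'] = 6+2 = 8 → {'k': 6, 's': 8}
info['i'] = info['k']+2 = 8 → {'k': 6, 's': 8, 'i': 8}
info['n'] = 7 → {'k': 6, 's': 8, 'i': 8, 'n': 7}
info['n'] = info['k']+3 = 9 → {'k': 6, 's': 8, 'i': 8, 'n': 9}
info['i'] = info['i']+4 = 12 → {'k': 6, 's': 8, 'i': 12, 'n': 9}
info['d'] = 8 → {'k': 6, 's': 8, 'i': 12, 'n': 9, 'd': 8}
del 'i' → {'k': 6, 's': 8, 'n': 9, 'd': 8}

{'k': 6, 's': 8, 'n': 9, 'd': 8}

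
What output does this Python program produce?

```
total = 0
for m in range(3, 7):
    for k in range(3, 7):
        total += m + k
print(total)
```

m=3,k=3: total = 0+6 = 6
m=3,k=4: total = 6+7 = 13
m=3,k=5: total = 13+8 = 21
m=3,k=6: total = 21+9 = 30
m=4,k=3: total = 30+7 = 37
m=4,k=4: total = 37+8 = 45
m=4,k=5: total = 45+9 = 54
m=4,k=6: total = 54+10 = 64
m=5,k=3: total = 64+8 = 72
m=5,k=4: total = 72+9 = 81
m=5,k=5: total = 81+10 = 91
m=5,k=6: total = 91+11 = 102
m=6,k=3: total = 102+9 = 111
m=6,k=4: total = 111+10 = 121
m=6,k=5: total = 121+11 = 132
m=6,k=6: total = 132+12 = 144

144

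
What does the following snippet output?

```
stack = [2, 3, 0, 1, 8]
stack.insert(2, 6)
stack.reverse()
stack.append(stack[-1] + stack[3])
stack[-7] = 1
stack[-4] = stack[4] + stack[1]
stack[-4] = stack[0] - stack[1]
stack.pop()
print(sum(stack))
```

insert 6 at 2 → [2, 3, 6, 0, 1, 8]
reverse → [8, 1, 0, 6, 3, 2]
append stack[-1]+stack[3] = 2+6 = 8 → [8, 1, 0, 6, 3, 2, 8]
stack[-7] = 1 → [1, 1, 0, 6, 3, 2, 8]
stack[-4] = stack[4]+stack[1] = 3+1 = 4 → [1, 1, 0, 4, 3, 2, 8]
stack[-4] = stack[0]-stack[1] = 1-1 = 0 → [1, 1, 0, 0, 3, 2, 8]
pop() removes 8 → [1, 1, 0, 0, 3, 2]
sum = 7

7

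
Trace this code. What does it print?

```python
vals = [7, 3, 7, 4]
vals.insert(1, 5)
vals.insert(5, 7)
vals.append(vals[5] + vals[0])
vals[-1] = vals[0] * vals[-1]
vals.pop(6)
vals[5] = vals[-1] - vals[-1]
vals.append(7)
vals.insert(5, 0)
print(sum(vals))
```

insert 5 at 1 → [7, 5, 3, 7, 4]
insert 7 at 5 → [7, 5, 3, 7, 4, 7]
append vals[5]+vals[0] = 7+7 = 14 → [7, 5, 3, 7, 4, 7, 14]
vals[-1] = vals[0]*vals[-1] = 7*14 = 98 → [7, 5, 3, 7, 4, 7, 98]
pop(6) removes 98 → [7, 5, 3, 7, 4, 7]
vals[5] = vals[-1]-vals[-1] = 7-7 = 0 → [7, 5, 3, 7, 4, 0]
append 7 → [7, 5, 3, 7, 4, 0, 7]
insert 0 at 5 → [7, 5, 3, 7, 4, 0, 0, 7]
sum = 33

33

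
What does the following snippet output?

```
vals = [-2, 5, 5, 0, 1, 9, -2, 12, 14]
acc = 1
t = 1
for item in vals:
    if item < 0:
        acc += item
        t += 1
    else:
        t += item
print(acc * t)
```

-147

item=-2: <0, acc = 1+(-2) = -1; t=2
item=5: not <0; t=7
item=5: not <0; t=12
item=0: not <0; t=12
item=1: not <0; t=13
item=9: not <0; t=22
item=-2: <0, acc = (-1)+(-2) = -3; t=23
item=12: not <0; t=35
item=14: not <0; t=49
acc*t = (-3)*49 = -147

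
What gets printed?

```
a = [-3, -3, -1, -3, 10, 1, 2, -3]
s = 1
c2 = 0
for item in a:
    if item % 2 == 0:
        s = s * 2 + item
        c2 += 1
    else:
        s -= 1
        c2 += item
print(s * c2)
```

item=-3: not even, s = 1-1 = 0; c2=-3
item=-3: not even, s = 0-1 = -1; c2=-6
item=-1: not even, s = (-1)-1 = -2; c2=-7
item=-3: not even, s = (-2)-1 = -3; c2=-10
item=10: even, s = (-3)*2+10 = 4; c2=-9
item=1: not even, s = 4-1 = 3; c2=-8
item=2: even, s = 3*2+2 = 8; c2=-7
item=-3: not even, s = 8-1 = 7; c2=-10
s*c2 = 7*(-10) = -70

-70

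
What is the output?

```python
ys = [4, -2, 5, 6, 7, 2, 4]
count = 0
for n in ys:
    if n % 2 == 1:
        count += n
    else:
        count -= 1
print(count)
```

n=4: not odd, count = 0-1 = -1
n=-2: not odd, count = (-1)-1 = -2
n=5: odd, count = (-2)+5 = 3
n=6: not odd, count = 3-1 = 2
n=7: odd, count = 2+7 = 9
n=2: not odd, count = 9-1 = 8
n=4: not odd, count = 8-1 = 7

7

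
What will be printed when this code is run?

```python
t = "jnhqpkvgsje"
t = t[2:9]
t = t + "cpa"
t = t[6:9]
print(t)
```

scp

slice [2:9] → 'hqpkvgs'
+ 'cpa' → 'hqpkvgscpa'
slice [6:9] → 'scp'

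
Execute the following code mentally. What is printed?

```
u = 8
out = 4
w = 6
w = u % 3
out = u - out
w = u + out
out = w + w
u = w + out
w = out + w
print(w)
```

36

w = 8%3 = 2
out = 8-4 = 4
w = 8+4 = 12
out = 12+12 = 24
u = 12+24 = 36
w = 24+12 = 36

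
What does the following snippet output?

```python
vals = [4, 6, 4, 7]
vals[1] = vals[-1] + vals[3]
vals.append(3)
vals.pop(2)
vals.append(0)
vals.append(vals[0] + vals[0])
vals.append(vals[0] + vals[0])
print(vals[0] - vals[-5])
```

vals[1] = vals[-1]+vals[3] = 7+7 = 14 → [4, 14, 4, 7]
append 3 → [4, 14, 4, 7, 3]
pop(2) removes 4 → [4, 14, 7, 3]
append 0 → [4, 14, 7, 3, 0]
append vals[0]+vals[0] = 4+4 = 8 → [4, 14, 7, 3, 0, 8]
append vals[0]+vals[0] = 4+4 = 8 → [4, 14, 7, 3, 0, 8, 8]
vals[0]-vals[-5] = 4-7 = -3

-3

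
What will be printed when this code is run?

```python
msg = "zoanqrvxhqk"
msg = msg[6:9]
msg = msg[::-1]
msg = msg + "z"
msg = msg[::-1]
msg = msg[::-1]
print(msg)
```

slice [6:9] → 'vxh'
reverse → 'hxv'
+ 'z' → 'hxvz'
reverse → 'zvxh'
reverse → 'hxvz'

hxvz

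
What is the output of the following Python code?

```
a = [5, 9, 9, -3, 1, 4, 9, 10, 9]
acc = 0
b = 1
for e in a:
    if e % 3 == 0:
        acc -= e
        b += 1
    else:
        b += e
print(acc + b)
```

-7

e=5: not %3==0; b=6
e=9: %3==0, acc = 0-9 = -9; b=7
e=9: %3==0, acc = (-9)-9 = -18; b=8
e=-3: %3==0, acc = (-18)-(-3) = -15; b=9
e=1: not %3==0; b=10
e=4: not %3==0; b=14
e=9: %3==0, acc = (-15)-9 = -24; b=15
e=10: not %3==0; b=25
e=9: %3==0, acc = (-24)-9 = -33; b=26
acc+b = (-33)+26 = -7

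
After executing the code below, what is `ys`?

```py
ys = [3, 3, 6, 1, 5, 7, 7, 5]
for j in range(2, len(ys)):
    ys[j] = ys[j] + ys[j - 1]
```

[3, 3, 9, 10, 15, 22, 29, 34]

j=2: ys[2] = 6+3 = 9 → [3, 3, 9, 1, 5, 7, 7, 5]
j=3: ys[3] = 1+9 = 10 → [3, 3, 9, 10, 5, 7, 7, 5]
j=4: ys[4] = 5+10 = 15 → [3, 3, 9, 10, 15, 7, 7, 5]
j=5: ys[5] = 7+15 = 22 → [3, 3, 9, 10, 15, 22, 7, 5]
j=6: ys[6] = 7+22 = 29 → [3, 3, 9, 10, 15, 22, 29, 5]
j=7: ys[7] = 5+29 = 34 → [3, 3, 9, 10, 15, 22, 29, 34]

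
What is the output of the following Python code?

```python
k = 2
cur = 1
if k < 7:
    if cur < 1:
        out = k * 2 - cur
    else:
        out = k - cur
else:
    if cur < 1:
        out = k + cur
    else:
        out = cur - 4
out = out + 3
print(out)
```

4

k=2, cur=1
k < 7 is True; cur < 1 is False
→ out = k - cur = 1
out = 1+3 = 4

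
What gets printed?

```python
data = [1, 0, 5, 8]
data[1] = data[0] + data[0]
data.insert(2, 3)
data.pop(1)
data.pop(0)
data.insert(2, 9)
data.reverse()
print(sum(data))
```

25

data[1] = data[0]+data[0] = 1+1 = 2 → [1, 2, 5, 8]
insert 3 at 2 → [1, 2, 3, 5, 8]
pop(1) removes 2 → [1, 3, 5, 8]
pop(0) removes 1 → [3, 5, 8]
insert 9 at 2 → [3, 5, 9, 8]
reverse → [8, 9, 5, 3]
sum = 25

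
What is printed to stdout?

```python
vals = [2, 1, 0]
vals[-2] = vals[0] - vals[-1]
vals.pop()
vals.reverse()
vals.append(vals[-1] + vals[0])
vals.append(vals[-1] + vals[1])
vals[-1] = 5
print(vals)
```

vals[-2] = vals[0]-vals[-1] = 2-0 = 2 → [2, 2, 0]
pop() removes 0 → [2, 2]
reverse → [2, 2]
append vals[-1]+vals[0] = 2+2 = 4 → [2, 2, 4]
append vals[-1]+vals[1] = 4+2 = 6 → [2, 2, 4, 6]
vals[-1] = 5 → [2, 2, 4, 5]

[2, 2, 4, 5]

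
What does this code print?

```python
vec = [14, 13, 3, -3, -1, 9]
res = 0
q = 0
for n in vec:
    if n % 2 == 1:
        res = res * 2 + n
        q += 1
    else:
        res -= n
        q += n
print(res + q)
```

-202

n=14: not odd, res = 0-14 = -14; q=14
n=13: odd, res = (-14)*2+13 = -15; q=15
n=3: odd, res = (-15)*2+3 = -27; q=16
n=-3: odd, res = (-27)*2+(-3) = -57; q=17
n=-1: odd, res = (-57)*2+(-1) = -115; q=18
n=9: odd, res = (-115)*2+9 = -221; q=19
res+q = (-221)+19 = -202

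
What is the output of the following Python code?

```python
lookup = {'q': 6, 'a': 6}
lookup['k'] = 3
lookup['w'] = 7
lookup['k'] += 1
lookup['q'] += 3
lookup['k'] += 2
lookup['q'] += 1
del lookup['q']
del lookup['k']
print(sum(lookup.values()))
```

13

lookup['k'] = 3 → {'q': 6, 'a': 6, 'k': 3}
lookup['w'] = 7 → {'q': 6, 'a': 6, 'k': 3, 'w': 7}
lookup['k'] = 3+1 = 4 → {'q': 6, 'a': 6, 'k': 4, 'w': 7}
lookup['q'] = 6+3 = 9 → {'q': 9, 'a': 6, 'k': 4, 'w': 7}
lookup['k'] = 4+2 = 6 → {'q': 9, 'a': 6, 'k': 6, 'w': 7}
lookup['q'] = 9+1 = 10 → {'q': 10, 'a': 6, 'k': 6, 'w': 7}
del 'q' → {'a': 6, 'k': 6, 'w': 7}
del 'k' → {'a': 6, 'w': 7}
sum of values = 13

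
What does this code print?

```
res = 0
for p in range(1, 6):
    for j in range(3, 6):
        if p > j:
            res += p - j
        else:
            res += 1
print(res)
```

p=1,j=3: not 1>3, res = 0+1 = 1
p=1,j=4: not 1>4, res = 1+1 = 2
p=1,j=5: not 1>5, res = 2+1 = 3
p=2,j=3: not 2>3, res = 3+1 = 4
p=2,j=4: not 2>4, res = 4+1 = 5
p=2,j=5: not 2>5, res = 5+1 = 6
p=3,j=3: not 3>3, res = 6+1 = 7
p=3,j=4: not 3>4, res = 7+1 = 8
p=3,j=5: not 3>5, res = 8+1 = 9
p=4,j=3: 4>3, res = 9+1 = 10
p=4,j=4: not 4>4, res = 10+1 = 11
p=4,j=5: not 4>5, res = 11+1 = 12
p=5,j=3: 5>3, res = 12+2 = 14
p=5,j=4: 5>4, res = 14+1 = 15
p=5,j=5: not 5>5, res = 15+1 = 16

16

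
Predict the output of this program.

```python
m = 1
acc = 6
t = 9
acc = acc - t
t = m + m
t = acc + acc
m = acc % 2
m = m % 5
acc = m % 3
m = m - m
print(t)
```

-6

acc = 6-9 = -3
t = 1+1 = 2
t = (-3)+(-3) = -6
m = (-3)%2 = 1
m = 1%5 = 1
acc = 1%3 = 1
m = 1-1 = 0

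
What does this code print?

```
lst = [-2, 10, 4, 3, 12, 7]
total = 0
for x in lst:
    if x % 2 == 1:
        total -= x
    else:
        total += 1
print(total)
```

-6

x=-2: not odd, total = 0+1 = 1
x=10: not odd, total = 1+1 = 2
x=4: not odd, total = 2+1 = 3
x=3: odd, total = 3-3 = 0
x=12: not odd, total = 0+1 = 1
x=7: odd, total = 1-7 = -6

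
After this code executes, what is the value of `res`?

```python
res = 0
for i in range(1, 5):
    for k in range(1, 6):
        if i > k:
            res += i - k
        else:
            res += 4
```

i=1,k=1: not 1>1, res = 0+4 = 4
i=1,k=2: not 1>2, res = 4+4 = 8
i=1,k=3: not 1>3, res = 8+4 = 12
i=1,k=4: not 1>4, res = 12+4 = 16
i=1,k=5: not 1>5, res = 16+4 = 20
i=2,k=1: 2>1, res = 20+1 = 21
i=2,k=2: not 2>2, res = 21+4 = 25
i=2,k=3: not 2>3, res = 25+4 = 29
i=2,k=4: not 2>4, res = 29+4 = 33
i=2,k=5: not 2>5, res = 33+4 = 37
i=3,k=1: 3>1, res = 37+2 = 39
i=3,k=2: 3>2, res = 39+1 = 40
i=3,k=3: not 3>3, res = 40+4 = 44
i=3,k=4: not 3>4, res = 44+4 = 48
i=3,k=5: not 3>5, res = 48+4 = 52
i=4,k=1: 4>1, res = 52+3 = 55
i=4,k=2: 4>2, res = 55+2 = 57
i=4,k=3: 4>3, res = 57+1 = 58
i=4,k=4: not 4>4, res = 58+4 = 62
i=4,k=5: not 4>5, res = 62+4 = 66

66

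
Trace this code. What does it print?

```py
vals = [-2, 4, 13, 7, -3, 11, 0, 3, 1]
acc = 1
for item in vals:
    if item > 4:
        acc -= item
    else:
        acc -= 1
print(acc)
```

-36

item=-2: not >4, acc = 1-1 = 0
item=4: not >4, acc = 0-1 = -1
item=13: >4, acc = (-1)-13 = -14
item=7: >4, acc = (-14)-7 = -21
item=-3: not >4, acc = (-21)-1 = -22
item=11: >4, acc = (-22)-11 = -33
item=0: not >4, acc = (-33)-1 = -34
item=3: not >4, acc = (-34)-1 = -35
item=1: not >4, acc = (-35)-1 = -36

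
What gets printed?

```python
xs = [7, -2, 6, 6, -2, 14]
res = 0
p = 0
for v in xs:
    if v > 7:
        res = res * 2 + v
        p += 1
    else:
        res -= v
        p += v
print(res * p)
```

-256

v=7: not >7, res = 0-7 = -7; p=7
v=-2: not >7, res = (-7)-(-2) = -5; p=5
v=6: not >7, res = (-5)-6 = -11; p=11
v=6: not >7, res = (-11)-6 = -17; p=17
v=-2: not >7, res = (-17)-(-2) = -15; p=15
v=14: >7, res = (-15)*2+14 = -16; p=16
res*p = (-16)*16 = -256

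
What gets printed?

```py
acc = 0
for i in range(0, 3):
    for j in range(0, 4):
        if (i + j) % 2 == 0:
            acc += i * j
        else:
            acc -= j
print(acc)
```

i=0,j=0: even sum, acc = 0+0 = 0
i=0,j=1: odd sum, acc = 0-1 = -1
i=0,j=2: even sum, acc = (-1)+0 = -1
i=0,j=3: odd sum, acc = (-1)-3 = -4
i=1,j=0: odd sum, acc = (-4)-0 = -4
i=1,j=1: even sum, acc = (-4)+1 = -3
i=1,j=2: odd sum, acc = (-3)-2 = -5
i=1,j=3: even sum, acc = (-5)+3 = -2
i=2,j=0: even sum, acc = (-2)+0 = -2
i=2,j=1: odd sum, acc = (-2)-1 = -3
i=2,j=2: even sum, acc = (-3)+4 = 1
i=2,j=3: odd sum, acc = 1-3 = -2

-2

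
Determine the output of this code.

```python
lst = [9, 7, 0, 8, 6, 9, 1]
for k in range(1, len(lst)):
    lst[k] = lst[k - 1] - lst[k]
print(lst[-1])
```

-22

k=1: lst[1] = 9-7 = 2 → [9, 2, 0, 8, 6, 9, 1]
k=2: lst[2] = 2-0 = 2 → [9, 2, 2, 8, 6, 9, 1]
k=3: lst[3] = 2-8 = -6 → [9, 2, 2, -6, 6, 9, 1]
k=4: lst[4] = (-6)-6 = -12 → [9, 2, 2, -6, -12, 9, 1]
k=5: lst[5] = (-12)-9 = -21 → [9, 2, 2, -6, -12, -21, 1]
k=6: lst[6] = (-21)-1 = -22 → [9, 2, 2, -6, -12, -21, -22]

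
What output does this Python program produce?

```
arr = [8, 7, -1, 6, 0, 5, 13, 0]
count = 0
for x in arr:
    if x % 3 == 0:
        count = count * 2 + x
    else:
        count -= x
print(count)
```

-124

x=8: not %3==0, count = 0-8 = -8
x=7: not %3==0, count = (-8)-7 = -15
x=-1: not %3==0, count = (-15)-(-1) = -14
x=6: %3==0, count = (-14)*2+6 = -22
x=0: %3==0, count = (-22)*2+0 = -44
x=5: not %3==0, count = (-44)-5 = -49
x=13: not %3==0, count = (-49)-13 = -62
x=0: %3==0, count = (-62)*2+0 = -124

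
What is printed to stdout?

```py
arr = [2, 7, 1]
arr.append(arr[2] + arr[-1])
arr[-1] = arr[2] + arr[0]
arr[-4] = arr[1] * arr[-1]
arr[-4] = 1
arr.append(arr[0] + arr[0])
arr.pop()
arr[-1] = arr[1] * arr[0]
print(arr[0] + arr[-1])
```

8

append arr[2]+arr[-1] = 1+1 = 2 → [2, 7, 1, 2]
arr[-1] = arr[2]+arr[0] = 1+2 = 3 → [2, 7, 1, 3]
arr[-4] = arr[1]*arr[-1] = 7*3 = 21 → [21, 7, 1, 3]
arr[-4] = 1 → [1, 7, 1, 3]
append arr[0]+arr[0] = 1+1 = 2 → [1, 7, 1, 3, 2]
pop() removes 2 → [1, 7, 1, 3]
arr[-1] = arr[1]*arr[0] = 7*1 = 7 → [1, 7, 1, 7]
arr[0]+arr[-1] = 1+7 = 8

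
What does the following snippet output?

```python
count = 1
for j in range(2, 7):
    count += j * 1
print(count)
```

21

j=2: count = 1+2*1 = 3
j=3: count = 3+3*1 = 6
j=4: count = 6+4*1 = 10
j=5: count = 10+5*1 = 15
j=6: count = 15+6*1 = 21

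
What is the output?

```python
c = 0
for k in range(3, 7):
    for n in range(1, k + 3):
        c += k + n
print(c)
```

k=3,n=1: c = 0+4 = 4
k=3,n=2: c = 4+5 = 9
k=3,n=3: c = 9+6 = 15
k=3,n=4: c = 15+7 = 22
k=3,n=5: c = 22+8 = 30
k=4,n=1: c = 30+5 = 35
k=4,n=2: c = 35+6 = 41
k=4,n=3: c = 41+7 = 48
k=4,n=4: c = 48+8 = 56
k=4,n=5: c = 56+9 = 65
k=4,n=6: c = 65+10 = 75
k=5,n=1: c = 75+6 = 81
k=5,n=2: c = 81+7 = 88
k=5,n=3: c = 88+8 = 96
k=5,n=4: c = 96+9 = 105
k=5,n=5: c = 105+10 = 115
k=5,n=6: c = 115+11 = 126
k=5,n=7: c = 126+12 = 138
k=6,n=1: c = 138+7 = 145
k=6,n=2: c = 145+8 = 153
k=6,n=3: c = 153+9 = 162
k=6,n=4: c = 162+10 = 172
k=6,n=5: c = 172+11 = 183
k=6,n=6: c = 183+12 = 195
k=6,n=7: c = 195+13 = 208
k=6,n=8: c = 208+14 = 222

222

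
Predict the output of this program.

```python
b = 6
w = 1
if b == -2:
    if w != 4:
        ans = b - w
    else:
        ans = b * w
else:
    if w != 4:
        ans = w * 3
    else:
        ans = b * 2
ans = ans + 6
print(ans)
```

b=6, w=1
b == -2 is False; w != 4 is True
→ ans = w * 3 = 3
ans = 3+6 = 9

9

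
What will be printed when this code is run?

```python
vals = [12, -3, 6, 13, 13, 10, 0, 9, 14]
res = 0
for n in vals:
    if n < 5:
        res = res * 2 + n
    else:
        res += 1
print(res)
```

n=12: not <5, res = 0+1 = 1
n=-3: <5, res = 1*2+(-3) = -1
n=6: not <5, res = (-1)+1 = 0
n=13: not <5, res = 0+1 = 1
n=13: not <5, res = 1+1 = 2
n=10: not <5, res = 2+1 = 3
n=0: <5, res = 3*2+0 = 6
n=9: not <5, res = 6+1 = 7
n=14: not <5, res = 7+1 = 8

8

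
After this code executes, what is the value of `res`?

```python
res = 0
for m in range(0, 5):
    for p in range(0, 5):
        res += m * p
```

m=0,p=0: res = 0+0 = 0
m=0,p=1: res = 0+0 = 0
m=0,p=2: res = 0+0 = 0
m=0,p=3: res = 0+0 = 0
m=0,p=4: res = 0+0 = 0
m=1,p=0: res = 0+0 = 0
m=1,p=1: res = 0+1 = 1
m=1,p=2: res = 1+2 = 3
m=1,p=3: res = 3+3 = 6
m=1,p=4: res = 6+4 = 10
m=2,p=0: res = 10+0 = 10
m=2,p=1: res = 10+2 = 12
m=2,p=2: res = 12+4 = 16
m=2,p=3: res = 16+6 = 22
m=2,p=4: res = 22+8 = 30
m=3,p=0: res = 30+0 = 30
m=3,p=1: res = 30+3 = 33
m=3,p=2: res = 33+6 = 39
m=3,p=3: res = 39+9 = 48
m=3,p=4: res = 48+12 = 60
m=4,p=0: res = 60+0 = 60
m=4,p=1: res = 60+4 = 64
m=4,p=2: res = 64+8 = 72
m=4,p=3: res = 72+12 = 84
m=4,p=4: res = 84+16 = 100

100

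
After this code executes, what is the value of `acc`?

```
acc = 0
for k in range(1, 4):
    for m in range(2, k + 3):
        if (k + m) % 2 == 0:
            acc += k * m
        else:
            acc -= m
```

k=1,m=2: odd sum, acc = 0-2 = -2
k=1,m=3: even sum, acc = (-2)+3 = 1
k=2,m=2: even sum, acc = 1+4 = 5
k=2,m=3: odd sum, acc = 5-3 = 2
k=2,m=4: even sum, acc = 2+8 = 10
k=3,m=2: odd sum, acc = 10-2 = 8
k=3,m=3: even sum, acc = 8+9 = 17
k=3,m=4: odd sum, acc = 17-4 = 13
k=3,m=5: even sum, acc = 13+15 = 28

28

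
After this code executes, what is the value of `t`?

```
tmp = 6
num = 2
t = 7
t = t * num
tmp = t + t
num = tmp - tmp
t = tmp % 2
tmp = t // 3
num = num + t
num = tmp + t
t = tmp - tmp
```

0

t = 7*2 = 14
tmp = 14+14 = 28
num = 28-28 = 0
t = 28%2 = 0
tmp = 0//3 = 0
num = 0+0 = 0
num = 0+0 = 0
t = 0-0 = 0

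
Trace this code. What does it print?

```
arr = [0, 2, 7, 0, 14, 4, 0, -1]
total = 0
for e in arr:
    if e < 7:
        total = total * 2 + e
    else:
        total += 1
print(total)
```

e=0: <7, total = 0*2+0 = 0
e=2: <7, total = 0*2+2 = 2
e=7: not <7, total = 2+1 = 3
e=0: <7, total = 3*2+0 = 6
e=14: not <7, total = 6+1 = 7
e=4: <7, total = 7*2+4 = 18
e=0: <7, total = 18*2+0 = 36
e=-1: <7, total = 36*2+(-1) = 71

71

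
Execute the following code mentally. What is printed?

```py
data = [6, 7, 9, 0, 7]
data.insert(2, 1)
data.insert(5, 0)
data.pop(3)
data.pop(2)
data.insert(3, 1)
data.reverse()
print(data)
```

insert 1 at 2 → [6, 7, 1, 9, 0, 7]
insert 0 at 5 → [6, 7, 1, 9, 0, 0, 7]
pop(3) removes 9 → [6, 7, 1, 0, 0, 7]
pop(2) removes 1 → [6, 7, 0, 0, 7]
insert 1 at 3 → [6, 7, 0, 1, 0, 7]
reverse → [7, 0, 1, 0, 7, 6]

[7, 0, 1, 0, 7, 6]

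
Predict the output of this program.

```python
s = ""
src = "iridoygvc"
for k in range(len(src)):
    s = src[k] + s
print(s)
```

cvgyodiri

k=0: prepend 'i' → 'i'
k=1: prepend 'r' → 'ri'
k=2: prepend 'i' → 'iri'
k=3: prepend 'd' → 'diri'
k=4: prepend 'o' → 'odiri'
k=5: prepend 'y' → 'yodiri'
k=6: prepend 'g' → 'gyodiri'
k=7: prepend 'v' → 'vgyodiri'
k=8: prepend 'c' → 'cvgyodiri'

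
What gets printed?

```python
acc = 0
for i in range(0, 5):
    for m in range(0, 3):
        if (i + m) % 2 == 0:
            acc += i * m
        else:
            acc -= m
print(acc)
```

i=0,m=0: even sum, acc = 0+0 = 0
i=0,m=1: odd sum, acc = 0-1 = -1
i=0,m=2: even sum, acc = (-1)+0 = -1
i=1,m=0: odd sum, acc = (-1)-0 = -1
i=1,m=1: even sum, acc = (-1)+1 = 0
i=1,m=2: odd sum, acc = 0-2 = -2
i=2,m=0: even sum, acc = (-2)+0 = -2
i=2,m=1: odd sum, acc = (-2)-1 = -3
i=2,m=2: even sum, acc = (-3)+4 = 1
i=3,m=0: odd sum, acc = 1-0 = 1
i=3,m=1: even sum, acc = 1+3 = 4
i=3,m=2: odd sum, acc = 4-2 = 2
i=4,m=0: even sum, acc = 2+0 = 2
i=4,m=1: odd sum, acc = 2-1 = 1
i=4,m=2: even sum, acc = 1+8 = 9

9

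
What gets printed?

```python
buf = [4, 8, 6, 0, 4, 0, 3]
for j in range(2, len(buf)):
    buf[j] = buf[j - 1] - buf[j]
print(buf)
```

j=2: buf[2] = 8-6 = 2 → [4, 8, 2, 0, 4, 0, 3]
j=3: buf[3] = 2-0 = 2 → [4, 8, 2, 2, 4, 0, 3]
j=4: buf[4] = 2-4 = -2 → [4, 8, 2, 2, -2, 0, 3]
j=5: buf[5] = (-2)-0 = -2 → [4, 8, 2, 2, -2, -2, 3]
j=6: buf[6] = (-2)-3 = -5 → [4, 8, 2, 2, -2, -2, -5]

[4, 8, 2, 2, -2, -2, -5]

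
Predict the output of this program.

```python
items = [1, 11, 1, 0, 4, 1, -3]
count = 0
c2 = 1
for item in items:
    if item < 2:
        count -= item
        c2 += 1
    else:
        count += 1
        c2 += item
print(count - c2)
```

-19

item=1: <2, count = 0-1 = -1; c2=2
item=11: not <2, count = (-1)+1 = 0; c2=13
item=1: <2, count = 0-1 = -1; c2=14
item=0: <2, count = (-1)-0 = -1; c2=15
item=4: not <2, count = (-1)+1 = 0; c2=19
item=1: <2, count = 0-1 = -1; c2=20
item=-3: <2, count = (-1)-(-3) = 2; c2=21
count-c2 = 2-21 = -19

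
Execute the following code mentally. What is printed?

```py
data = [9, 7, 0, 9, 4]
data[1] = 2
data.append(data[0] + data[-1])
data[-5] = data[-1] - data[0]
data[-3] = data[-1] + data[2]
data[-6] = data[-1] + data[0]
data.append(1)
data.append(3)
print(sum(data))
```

data[1] = 2 → [9, 2, 0, 9, 4]
append data[0]+data[-1] = 9+4 = 13 → [9, 2, 0, 9, 4, 13]
data[-5] = data[-1]-data[0] = 13-9 = 4 → [9, 4, 0, 9, 4, 13]
data[-3] = data[-1]+data[2] = 13+0 = 13 → [9, 4, 0, 13, 4, 13]
data[-6] = data[-1]+data[0] = 13+9 = 22 → [22, 4, 0, 13, 4, 13]
append 1 → [22, 4, 0, 13, 4, 13, 1]
append 3 → [22, 4, 0, 13, 4, 13, 1, 3]
sum = 60

60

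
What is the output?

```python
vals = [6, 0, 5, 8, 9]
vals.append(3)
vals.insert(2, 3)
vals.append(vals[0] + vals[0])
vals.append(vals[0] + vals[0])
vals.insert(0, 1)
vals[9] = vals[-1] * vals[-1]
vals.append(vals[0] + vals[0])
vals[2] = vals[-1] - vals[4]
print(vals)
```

[1, 6, -3, 3, 5, 8, 9, 3, 12, 144, 2]

append 3 → [6, 0, 5, 8, 9, 3]
insert 3 at 2 → [6, 0, 3, 5, 8, 9, 3]
append vals[0]+vals[0] = 6+6 = 12 → [6, 0, 3, 5, 8, 9, 3, 12]
append vals[0]+vals[0] = 6+6 = 12 → [6, 0, 3, 5, 8, 9, 3, 12, 12]
insert 1 at 0 → [1, 6, 0, 3, 5, 8, 9, 3, 12, 12]
vals[9] = vals[-1]*vals[-1] = 12*12 = 144 → [1, 6, 0, 3, 5, 8, 9, 3, 12, 144]
append vals[0]+vals[0] = 1+1 = 2 → [1, 6, 0, 3, 5, 8, 9, 3, 12, 144, 2]
vals[2] = vals[-1]-vals[4] = 2-5 = -3 → [1, 6, -3, 3, 5, 8, 9, 3, 12, 144, 2]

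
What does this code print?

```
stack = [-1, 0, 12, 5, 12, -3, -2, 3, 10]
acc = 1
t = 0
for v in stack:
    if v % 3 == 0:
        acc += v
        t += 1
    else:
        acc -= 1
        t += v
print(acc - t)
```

v=-1: not %3==0, acc = 1-1 = 0; t=-1
v=0: %3==0, acc = 0+0 = 0; t=0
v=12: %3==0, acc = 0+12 = 12; t=1
v=5: not %3==0, acc = 12-1 = 11; t=6
v=12: %3==0, acc = 11+12 = 23; t=7
v=-3: %3==0, acc = 23+(-3) = 20; t=8
v=-2: not %3==0, acc = 20-1 = 19; t=6
v=3: %3==0, acc = 19+3 = 22; t=7
v=10: not %3==0, acc = 22-1 = 21; t=17
acc-t = 21-17 = 4

4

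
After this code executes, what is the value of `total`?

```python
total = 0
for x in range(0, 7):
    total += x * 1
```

21

x=0: total = 0+0*1 = 0
x=1: total = 0+1*1 = 1
x=2: total = 1+2*1 = 3
x=3: total = 3+3*1 = 6
x=4: total = 6+4*1 = 10
x=5: total = 10+5*1 = 15
x=6: total = 15+6*1 = 21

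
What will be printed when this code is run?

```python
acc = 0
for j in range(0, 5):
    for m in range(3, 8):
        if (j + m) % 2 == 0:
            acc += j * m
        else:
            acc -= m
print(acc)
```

55

j=0,m=3: odd sum, acc = 0-3 = -3
j=0,m=4: even sum, acc = (-3)+0 = -3
j=0,m=5: odd sum, acc = (-3)-5 = -8
j=0,m=6: even sum, acc = (-8)+0 = -8
j=0,m=7: odd sum, acc = (-8)-7 = -15
j=1,m=3: even sum, acc = (-15)+3 = -12
j=1,m=4: odd sum, acc = (-12)-4 = -16
j=1,m=5: even sum, acc = (-16)+5 = -11
j=1,m=6: odd sum, acc = (-11)-6 = -17
j=1,m=7: even sum, acc = (-17)+7 = -10
j=2,m=3: odd sum, acc = (-10)-3 = -13
j=2,m=4: even sum, acc = (-13)+8 = -5
j=2,m=5: odd sum, acc = (-5)-5 = -10
j=2,m=6: even sum, acc = (-10)+12 = 2
j=2,m=7: odd sum, acc = 2-7 = -5
j=3,m=3: even sum, acc = (-5)+9 = 4
j=3,m=4: odd sum, acc = 4-4 = 0
j=3,m=5: even sum, acc = 0+15 = 15
j=3,m=6: odd sum, acc = 15-6 = 9
j=3,m=7: even sum, acc = 9+21 = 30
j=4,m=3: odd sum, acc = 30-3 = 27
j=4,m=4: even sum, acc = 27+16 = 43
j=4,m=5: odd sum, acc = 43-5 = 38
j=4,m=6: even sum, acc = 38+24 = 62
j=4,m=7: odd sum, acc = 62-7 = 55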